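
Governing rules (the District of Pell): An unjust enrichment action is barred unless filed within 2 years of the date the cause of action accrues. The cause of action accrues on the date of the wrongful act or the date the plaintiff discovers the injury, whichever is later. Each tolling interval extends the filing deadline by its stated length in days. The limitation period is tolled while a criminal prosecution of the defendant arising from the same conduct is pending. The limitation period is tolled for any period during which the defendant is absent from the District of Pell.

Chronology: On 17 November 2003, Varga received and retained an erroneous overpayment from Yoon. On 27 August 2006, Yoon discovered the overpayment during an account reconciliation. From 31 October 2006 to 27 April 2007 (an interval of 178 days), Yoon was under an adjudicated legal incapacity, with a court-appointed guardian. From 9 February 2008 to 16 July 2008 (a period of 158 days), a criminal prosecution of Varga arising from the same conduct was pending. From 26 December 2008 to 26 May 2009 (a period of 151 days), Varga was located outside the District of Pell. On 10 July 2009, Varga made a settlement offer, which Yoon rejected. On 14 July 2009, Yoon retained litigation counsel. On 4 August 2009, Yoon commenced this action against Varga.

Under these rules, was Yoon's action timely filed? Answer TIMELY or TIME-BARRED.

TIME-BARRED

The claim accrued on 27 August 2006 — the later of the 17 November 2003 act and the 27 August 2006 discovery.
Adding the 2 years base period to 27 August 2006 gives a deadline of 27 August 2008, before any tolling.
The period was tolled for 158 days by the pending criminal prosecution (9 February 2008 to 16 July 2008), pushing the deadline to 1 February 2009.
Because the defendant's absence from the jurisdiction ran from 26 December 2008 to 26 May 2009, the deadline is extended by 151 days to 2 July 2009.
The plaintiff's legal incapacity from 31 October 2006 to 27 April 2007 does not toll the period, because no stated rule makes the plaintiff's incapacity a tolling event.
The other events in the timeline have no effect on the limitation period under the stated rules.
The 4 August 2009 filing falls after the 2 July 2009 deadline; the claim is time-barred.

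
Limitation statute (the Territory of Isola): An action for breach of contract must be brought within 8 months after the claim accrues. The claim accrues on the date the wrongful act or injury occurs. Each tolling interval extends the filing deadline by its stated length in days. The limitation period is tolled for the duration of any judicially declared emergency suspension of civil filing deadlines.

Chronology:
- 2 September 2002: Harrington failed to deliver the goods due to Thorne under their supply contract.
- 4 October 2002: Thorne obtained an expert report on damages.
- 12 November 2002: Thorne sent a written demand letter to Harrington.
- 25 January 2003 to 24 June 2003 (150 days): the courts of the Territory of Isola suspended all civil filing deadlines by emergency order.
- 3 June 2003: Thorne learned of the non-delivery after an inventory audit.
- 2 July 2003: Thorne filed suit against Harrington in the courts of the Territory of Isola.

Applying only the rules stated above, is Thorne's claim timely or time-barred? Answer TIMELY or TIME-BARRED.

TIMELY

The claim accrued on 2 September 2002, when the wrongful act occurred; under the stated occurrence rule the 3 June 2003 discovery does not delay accrual.
Adding the 8 months base period to 2 September 2002 gives a deadline of 2 May 2003, before any tolling.
The period was tolled for 150 days by the emergency suspension of filing deadlines (25 January 2003 to 24 June 2003), pushing the deadline to 29 September 2003.
Nothing else in the chronology tolls or restarts the period.
The 2 July 2003 filing precedes the 29 September 2003 deadline; the claim is timely.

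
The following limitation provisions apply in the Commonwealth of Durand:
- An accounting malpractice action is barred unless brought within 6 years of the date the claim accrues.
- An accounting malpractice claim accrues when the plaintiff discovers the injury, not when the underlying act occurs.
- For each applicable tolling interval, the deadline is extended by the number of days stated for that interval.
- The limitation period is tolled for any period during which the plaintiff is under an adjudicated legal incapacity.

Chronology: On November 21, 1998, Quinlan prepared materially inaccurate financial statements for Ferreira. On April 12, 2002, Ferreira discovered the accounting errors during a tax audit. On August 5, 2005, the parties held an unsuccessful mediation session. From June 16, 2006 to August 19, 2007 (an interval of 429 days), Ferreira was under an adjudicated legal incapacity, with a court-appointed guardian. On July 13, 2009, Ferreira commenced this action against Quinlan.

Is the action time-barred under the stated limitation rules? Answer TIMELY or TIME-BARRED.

TIME-BARRED

The claim did not accrue until Ferreira discovered the injury on April 12, 2002; the November 21, 1998 act date does not start the clock under the stated rule.
Adding the 6 years base period to April 12, 2002 gives a deadline of April 12, 2008, before any tolling.
Because the plaintiff's legal incapacity ran from June 16, 2006 to August 19, 2007, the deadline is extended by 429 days to June 15, 2009.
Nothing else in the chronology tolls or restarts the period.
The July 13, 2009 filing falls after the June 15, 2009 deadline; the claim is time-barred.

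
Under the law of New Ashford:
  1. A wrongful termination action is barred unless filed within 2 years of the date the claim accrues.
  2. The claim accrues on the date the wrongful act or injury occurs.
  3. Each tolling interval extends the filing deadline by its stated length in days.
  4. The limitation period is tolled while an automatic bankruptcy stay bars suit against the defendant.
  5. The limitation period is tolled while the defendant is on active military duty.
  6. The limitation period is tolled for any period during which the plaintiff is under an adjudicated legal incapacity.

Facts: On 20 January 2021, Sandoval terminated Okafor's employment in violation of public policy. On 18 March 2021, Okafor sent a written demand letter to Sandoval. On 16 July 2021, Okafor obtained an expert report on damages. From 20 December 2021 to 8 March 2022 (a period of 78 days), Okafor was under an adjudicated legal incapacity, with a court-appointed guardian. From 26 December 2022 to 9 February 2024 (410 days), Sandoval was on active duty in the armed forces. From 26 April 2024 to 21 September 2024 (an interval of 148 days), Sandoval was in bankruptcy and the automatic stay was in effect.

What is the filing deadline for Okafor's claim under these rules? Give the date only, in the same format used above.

The claim accrued on 20 January 2021, the date of the act.
The untolled deadline — 2 years after 20 January 2021 — is 20 January 2023.
The plaintiff's legal incapacity from 20 December 2021 to 8 March 2022 tolled the period for 78 days, extending the deadline to 8 April 2023.
The period was tolled for 410 days by the defendant's active military service (26 December 2022 to 9 February 2024), pushing the deadline to 22 May 2024.
The period was tolled for 148 days by the automatic bankruptcy stay (26 April 2024 to 21 September 2024), pushing the deadline to 17 October 2024.
Nothing else in the chronology tolls or restarts the period.

17 October 2024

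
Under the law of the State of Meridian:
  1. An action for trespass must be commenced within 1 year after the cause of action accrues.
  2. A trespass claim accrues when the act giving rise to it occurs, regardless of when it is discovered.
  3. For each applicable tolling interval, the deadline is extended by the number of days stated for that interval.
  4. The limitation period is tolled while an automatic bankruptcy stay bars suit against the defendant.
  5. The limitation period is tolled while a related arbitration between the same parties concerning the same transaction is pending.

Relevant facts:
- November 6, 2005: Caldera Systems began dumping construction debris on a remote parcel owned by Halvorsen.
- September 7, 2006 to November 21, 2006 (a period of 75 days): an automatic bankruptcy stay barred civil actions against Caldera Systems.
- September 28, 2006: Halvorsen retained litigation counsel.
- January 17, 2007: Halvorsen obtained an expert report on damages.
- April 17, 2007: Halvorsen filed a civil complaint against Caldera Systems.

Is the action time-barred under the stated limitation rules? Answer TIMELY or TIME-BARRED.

TIME-BARRED

The claim accrued on November 6, 2005, when the wrongful act occurred.
The untolled deadline — 1 year after November 6, 2005 — is November 6, 2006.
The automatic bankruptcy stay from September 7, 2006 to November 21, 2006 tolled the period for 75 days, extending the deadline to January 20, 2007.
The other events in the timeline have no effect on the limitation period under the stated rules.
Filing on April 17, 2007 missed the January 20, 2007 deadline — the action is time-barred.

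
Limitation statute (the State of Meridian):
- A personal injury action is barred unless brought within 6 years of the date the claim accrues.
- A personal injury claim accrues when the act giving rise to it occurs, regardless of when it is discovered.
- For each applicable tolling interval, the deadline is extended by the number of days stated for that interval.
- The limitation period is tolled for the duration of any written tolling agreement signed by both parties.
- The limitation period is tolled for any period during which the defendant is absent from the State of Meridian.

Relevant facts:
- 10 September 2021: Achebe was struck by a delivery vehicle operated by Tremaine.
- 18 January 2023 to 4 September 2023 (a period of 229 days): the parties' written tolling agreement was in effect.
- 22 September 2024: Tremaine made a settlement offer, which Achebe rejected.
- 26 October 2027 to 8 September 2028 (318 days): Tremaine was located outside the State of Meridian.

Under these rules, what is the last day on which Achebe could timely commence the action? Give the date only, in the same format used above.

The claim accrued on 10 September 2021, when the wrongful act occurred.
Adding the 6 years base period to 10 September 2021 gives a deadline of 10 September 2027, before any tolling.
The period was tolled for 229 days by the written tolling agreement (18 January 2023 to 4 September 2023), pushing the deadline to 26 April 2028.
The period was tolled for 318 days by the defendant's absence from the jurisdiction (26 October 2027 to 8 September 2028), pushing the deadline to 10 March 2029.
Nothing else in the chronology tolls or restarts the period.

10 March 2029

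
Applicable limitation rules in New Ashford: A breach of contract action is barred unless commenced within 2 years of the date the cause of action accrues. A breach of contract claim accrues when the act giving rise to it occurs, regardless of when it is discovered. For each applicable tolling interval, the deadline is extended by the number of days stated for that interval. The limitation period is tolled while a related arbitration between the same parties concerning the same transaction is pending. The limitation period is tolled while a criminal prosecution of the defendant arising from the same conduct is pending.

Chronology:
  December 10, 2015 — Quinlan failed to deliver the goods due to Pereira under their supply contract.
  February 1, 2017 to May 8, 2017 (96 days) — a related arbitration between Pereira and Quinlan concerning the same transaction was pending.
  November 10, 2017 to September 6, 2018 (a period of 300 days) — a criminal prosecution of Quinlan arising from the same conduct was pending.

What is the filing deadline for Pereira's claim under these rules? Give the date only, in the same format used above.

The cause of action accrued on December 10, 2015, the date of the act.
2 years from December 10, 2015 is December 10, 2017.
The pending related arbitration from February 1, 2017 to May 8, 2017 tolled the period for 96 days, extending the deadline to March 16, 2018.
The pending criminal prosecution from November 10, 2017 to September 6, 2018 tolled the period for 300 days, extending the deadline to January 10, 2019.

January 10, 2019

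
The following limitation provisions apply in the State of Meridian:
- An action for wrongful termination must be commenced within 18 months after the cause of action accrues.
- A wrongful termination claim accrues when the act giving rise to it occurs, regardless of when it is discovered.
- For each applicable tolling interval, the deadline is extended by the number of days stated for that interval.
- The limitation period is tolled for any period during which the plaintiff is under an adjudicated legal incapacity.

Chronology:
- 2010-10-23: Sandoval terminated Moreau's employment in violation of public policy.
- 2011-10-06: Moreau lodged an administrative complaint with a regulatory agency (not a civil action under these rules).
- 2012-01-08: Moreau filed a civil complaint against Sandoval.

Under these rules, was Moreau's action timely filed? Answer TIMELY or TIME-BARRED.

TIMELY

The cause of action accrued on 2010-10-23, the date of the act.
18 months from 2010-10-23 is 2012-04-23.
The other events in the timeline have no effect on the limitation period under the stated rules.
Moreau filed on 2012-01-08, before the 2012-04-23 deadline, so the action is timely.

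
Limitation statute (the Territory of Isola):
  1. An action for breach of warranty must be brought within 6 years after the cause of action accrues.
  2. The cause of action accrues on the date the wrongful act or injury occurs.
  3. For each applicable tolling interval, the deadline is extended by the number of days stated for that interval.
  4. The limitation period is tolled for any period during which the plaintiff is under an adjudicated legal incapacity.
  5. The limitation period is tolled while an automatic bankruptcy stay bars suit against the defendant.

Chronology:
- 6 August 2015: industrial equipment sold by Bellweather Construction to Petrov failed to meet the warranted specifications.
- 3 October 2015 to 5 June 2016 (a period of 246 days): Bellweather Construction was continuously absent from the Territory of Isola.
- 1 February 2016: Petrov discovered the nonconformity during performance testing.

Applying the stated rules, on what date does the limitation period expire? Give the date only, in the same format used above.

6 August 2021

Accrual is governed by the date of the act, so the period began to run on 6 August 2015; the later discovery on 1 February 2016 is irrelevant under the stated rule.
6 years from 6 August 2015 is 6 August 2021.
Although the defendant's absence ran from 3 October 2015 to 5 June 2016, the stated rules do not make that a tolling event, so it is disregarded.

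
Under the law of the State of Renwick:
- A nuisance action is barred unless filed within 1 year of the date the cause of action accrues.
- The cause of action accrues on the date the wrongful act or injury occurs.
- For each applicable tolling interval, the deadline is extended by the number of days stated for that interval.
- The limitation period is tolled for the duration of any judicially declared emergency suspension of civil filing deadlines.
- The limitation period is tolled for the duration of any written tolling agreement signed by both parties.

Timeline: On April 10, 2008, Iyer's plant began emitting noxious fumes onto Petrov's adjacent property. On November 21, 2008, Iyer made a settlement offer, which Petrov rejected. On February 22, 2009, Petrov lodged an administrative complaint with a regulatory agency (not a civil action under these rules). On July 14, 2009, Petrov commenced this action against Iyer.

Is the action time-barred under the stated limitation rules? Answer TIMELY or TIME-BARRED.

TIME-BARRED

The cause of action accrued on April 10, 2008, the date of the act.
1 year from April 10, 2008 is April 10, 2009.
The other events in the timeline have no effect on the limitation period under the stated rules.
Petrov filed on July 14, 2009, after the April 10, 2009 deadline, so the action is time-barred.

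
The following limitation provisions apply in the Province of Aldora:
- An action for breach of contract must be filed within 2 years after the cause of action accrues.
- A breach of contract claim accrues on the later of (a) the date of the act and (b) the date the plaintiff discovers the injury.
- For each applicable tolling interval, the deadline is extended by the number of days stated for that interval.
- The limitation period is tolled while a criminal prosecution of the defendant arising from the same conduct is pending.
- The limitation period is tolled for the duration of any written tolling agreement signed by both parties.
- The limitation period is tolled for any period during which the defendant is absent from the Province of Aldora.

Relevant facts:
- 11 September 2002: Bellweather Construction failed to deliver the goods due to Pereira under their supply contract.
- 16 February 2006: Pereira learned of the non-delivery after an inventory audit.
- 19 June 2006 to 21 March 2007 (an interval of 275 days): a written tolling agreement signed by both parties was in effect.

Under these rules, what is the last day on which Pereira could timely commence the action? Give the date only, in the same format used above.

17 November 2008

Taking the later of the act (11 September 2002) and discovery (16 February 2006), the claim accrued on 16 February 2006.
Adding the 2 years base period to 16 February 2006 gives a deadline of 16 February 2008, before any tolling.
The period was tolled for 275 days by the written tolling agreement (19 June 2006 to 21 March 2007), pushing the deadline to 17 November 2008.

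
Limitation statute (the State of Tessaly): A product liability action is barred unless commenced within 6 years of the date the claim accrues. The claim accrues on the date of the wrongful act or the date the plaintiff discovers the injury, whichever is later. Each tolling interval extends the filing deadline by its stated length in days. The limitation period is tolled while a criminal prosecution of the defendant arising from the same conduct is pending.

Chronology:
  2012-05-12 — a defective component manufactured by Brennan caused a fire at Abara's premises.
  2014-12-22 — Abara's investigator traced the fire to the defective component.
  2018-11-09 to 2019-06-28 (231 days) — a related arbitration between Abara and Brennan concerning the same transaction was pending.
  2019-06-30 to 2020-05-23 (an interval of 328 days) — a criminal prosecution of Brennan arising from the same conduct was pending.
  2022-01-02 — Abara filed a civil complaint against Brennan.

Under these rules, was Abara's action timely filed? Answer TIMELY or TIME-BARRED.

TIME-BARRED

The claim accrued on 2014-12-22 — the later of the 2012-05-12 act and the 2014-12-22 discovery.
Adding the 6 years base period to 2014-12-22 gives a deadline of 2020-12-22, before any tolling.
The pending criminal prosecution from 2019-06-30 to 2020-05-23 tolled the period for 328 days, extending the deadline to 2021-11-15.
No stated provision tolls the period for a pending arbitration, so the interval from 2018-11-09 to 2019-06-28 has no effect on the deadline.
The 2022-01-02 filing falls after the 2021-11-15 deadline; the claim is time-barred.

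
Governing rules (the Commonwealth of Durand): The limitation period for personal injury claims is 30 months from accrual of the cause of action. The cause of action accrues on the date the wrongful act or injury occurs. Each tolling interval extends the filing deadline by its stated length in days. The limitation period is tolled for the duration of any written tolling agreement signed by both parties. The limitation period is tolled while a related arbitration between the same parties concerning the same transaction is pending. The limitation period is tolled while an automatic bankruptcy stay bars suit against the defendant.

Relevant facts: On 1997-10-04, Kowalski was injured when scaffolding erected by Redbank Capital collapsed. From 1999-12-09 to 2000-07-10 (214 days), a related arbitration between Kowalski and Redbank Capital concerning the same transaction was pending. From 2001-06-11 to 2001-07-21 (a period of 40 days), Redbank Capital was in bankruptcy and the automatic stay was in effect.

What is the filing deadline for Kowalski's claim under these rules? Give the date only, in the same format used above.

The limitation period began to run on 1997-10-04.
Adding the 30 months base period to 1997-10-04 gives a deadline of 2000-04-04, before any tolling.
The period was tolled for 214 days by the pending related arbitration (1999-12-09 to 2000-07-10), pushing the deadline to 2000-11-04.
The automatic bankruptcy stay from 2001-06-11 to 2001-07-21 began after the period had already run on 2000-11-04, so it has no tolling effect.

2000-11-04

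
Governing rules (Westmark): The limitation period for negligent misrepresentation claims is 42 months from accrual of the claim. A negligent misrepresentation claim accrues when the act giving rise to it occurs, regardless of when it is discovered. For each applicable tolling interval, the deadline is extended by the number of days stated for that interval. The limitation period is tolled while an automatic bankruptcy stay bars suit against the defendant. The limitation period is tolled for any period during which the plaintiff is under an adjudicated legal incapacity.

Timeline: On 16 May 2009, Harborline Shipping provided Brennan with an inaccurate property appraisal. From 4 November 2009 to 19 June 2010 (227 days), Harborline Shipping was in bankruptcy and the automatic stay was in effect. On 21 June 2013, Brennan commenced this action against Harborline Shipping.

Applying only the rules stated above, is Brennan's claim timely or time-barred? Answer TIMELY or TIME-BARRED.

TIMELY

The claim accrued on 16 May 2009, the date of the act.
42 months from 16 May 2009 is 16 November 2012.
The automatic bankruptcy stay from 4 November 2009 to 19 June 2010 tolled the period for 227 days, extending the deadline to 1 July 2013.
Filing on 21 June 2013 beat the 1 July 2013 deadline — the action is timely.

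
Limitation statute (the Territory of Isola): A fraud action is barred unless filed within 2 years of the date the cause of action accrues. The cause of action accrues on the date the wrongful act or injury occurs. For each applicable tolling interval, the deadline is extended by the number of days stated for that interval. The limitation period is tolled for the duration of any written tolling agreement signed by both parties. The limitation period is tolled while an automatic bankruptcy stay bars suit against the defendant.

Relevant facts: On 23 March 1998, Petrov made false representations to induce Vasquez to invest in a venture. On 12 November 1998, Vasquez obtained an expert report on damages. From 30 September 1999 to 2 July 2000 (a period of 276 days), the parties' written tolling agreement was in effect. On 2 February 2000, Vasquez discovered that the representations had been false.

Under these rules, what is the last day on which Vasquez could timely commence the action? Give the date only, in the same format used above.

24 December 2000

The claim accrued on 23 March 1998, when the wrongful act occurred; under the stated occurrence rule the 2 February 2000 discovery does not delay accrual.
The untolled deadline — 2 years after 23 March 1998 — is 23 March 2000.
Because the written tolling agreement ran from 30 September 1999 to 2 July 2000, the deadline is extended by 276 days to 24 December 2000.
The other events in the timeline have no effect on the limitation period under the stated rules.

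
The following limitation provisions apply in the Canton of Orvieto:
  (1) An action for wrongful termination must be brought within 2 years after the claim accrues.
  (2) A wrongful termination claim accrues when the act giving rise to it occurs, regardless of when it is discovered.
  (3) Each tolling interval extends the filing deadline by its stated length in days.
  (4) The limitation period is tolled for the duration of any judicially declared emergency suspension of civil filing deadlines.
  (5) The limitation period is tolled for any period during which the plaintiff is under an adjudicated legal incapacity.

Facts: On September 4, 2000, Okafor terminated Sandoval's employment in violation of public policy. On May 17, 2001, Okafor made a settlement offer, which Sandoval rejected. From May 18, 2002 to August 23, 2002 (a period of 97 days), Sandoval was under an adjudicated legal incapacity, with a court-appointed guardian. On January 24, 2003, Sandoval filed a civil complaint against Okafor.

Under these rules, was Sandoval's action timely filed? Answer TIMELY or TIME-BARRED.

TIME-BARRED

The claim accrued on September 4, 2000, when the wrongful act occurred.
2 years from September 4, 2000 is September 4, 2002.
Because the plaintiff's legal incapacity ran from May 18, 2002 to August 23, 2002, the deadline is extended by 97 days to December 10, 2002.
Nothing else in the chronology tolls or restarts the period.
Sandoval filed on January 24, 2003, after the December 10, 2002 deadline, so the action is time-barred.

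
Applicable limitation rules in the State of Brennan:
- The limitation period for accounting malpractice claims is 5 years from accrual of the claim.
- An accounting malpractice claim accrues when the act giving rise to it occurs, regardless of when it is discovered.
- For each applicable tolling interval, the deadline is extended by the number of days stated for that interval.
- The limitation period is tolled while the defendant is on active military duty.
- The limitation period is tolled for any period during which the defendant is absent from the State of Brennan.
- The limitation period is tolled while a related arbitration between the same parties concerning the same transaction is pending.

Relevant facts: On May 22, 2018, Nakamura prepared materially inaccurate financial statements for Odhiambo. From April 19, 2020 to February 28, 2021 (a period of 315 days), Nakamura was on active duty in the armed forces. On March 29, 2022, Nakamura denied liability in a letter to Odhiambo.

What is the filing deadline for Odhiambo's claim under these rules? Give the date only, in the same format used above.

April 1, 2024

The limitation period began to run on May 22, 2018.
Adding the 5 years base period to May 22, 2018 gives a deadline of May 22, 2023, before any tolling.
The period was tolled for 315 days by the defendant's active military service (April 19, 2020 to February 28, 2021), pushing the deadline to April 1, 2024.
The other events in the timeline have no effect on the limitation period under the stated rules.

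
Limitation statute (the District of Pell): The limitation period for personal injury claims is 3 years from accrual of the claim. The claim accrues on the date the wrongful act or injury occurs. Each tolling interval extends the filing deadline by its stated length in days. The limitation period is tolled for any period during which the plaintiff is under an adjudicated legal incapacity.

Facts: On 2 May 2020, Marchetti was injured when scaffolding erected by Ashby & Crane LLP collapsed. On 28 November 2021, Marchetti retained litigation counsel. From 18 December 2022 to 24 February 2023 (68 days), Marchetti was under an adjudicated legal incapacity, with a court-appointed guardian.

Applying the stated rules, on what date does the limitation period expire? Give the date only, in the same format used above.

The claim accrued on 2 May 2020, when the wrongful act occurred.
Adding the 3 years base period to 2 May 2020 gives a deadline of 2 May 2023, before any tolling.
Because the plaintiff's legal incapacity ran from 18 December 2022 to 24 February 2023, the deadline is extended by 68 days to 9 July 2023.
The other events in the timeline have no effect on the limitation period under the stated rules.

9 July 2023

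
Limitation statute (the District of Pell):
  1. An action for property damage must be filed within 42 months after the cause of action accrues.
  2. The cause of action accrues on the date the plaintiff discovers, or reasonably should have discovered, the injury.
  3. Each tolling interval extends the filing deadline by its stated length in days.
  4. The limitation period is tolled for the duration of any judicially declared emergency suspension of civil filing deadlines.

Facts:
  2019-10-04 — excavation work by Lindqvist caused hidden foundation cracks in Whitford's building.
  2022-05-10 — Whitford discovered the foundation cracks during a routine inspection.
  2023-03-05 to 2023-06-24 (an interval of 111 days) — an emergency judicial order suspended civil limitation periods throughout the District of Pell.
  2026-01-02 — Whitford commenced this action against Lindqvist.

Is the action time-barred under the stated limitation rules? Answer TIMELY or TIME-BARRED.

Accrual is tied to discovery, so the period began on 2022-05-10 rather than on 2019-10-04 when the act occurred.
The untolled deadline — 42 months after 2022-05-10 — is 2025-11-10.
Because the emergency suspension of filing deadlines ran from 2023-03-05 to 2023-06-24, the deadline is extended by 111 days to 2026-03-01.
The 2026-01-02 filing precedes the 2026-03-01 deadline; the claim is timely.

TIMELY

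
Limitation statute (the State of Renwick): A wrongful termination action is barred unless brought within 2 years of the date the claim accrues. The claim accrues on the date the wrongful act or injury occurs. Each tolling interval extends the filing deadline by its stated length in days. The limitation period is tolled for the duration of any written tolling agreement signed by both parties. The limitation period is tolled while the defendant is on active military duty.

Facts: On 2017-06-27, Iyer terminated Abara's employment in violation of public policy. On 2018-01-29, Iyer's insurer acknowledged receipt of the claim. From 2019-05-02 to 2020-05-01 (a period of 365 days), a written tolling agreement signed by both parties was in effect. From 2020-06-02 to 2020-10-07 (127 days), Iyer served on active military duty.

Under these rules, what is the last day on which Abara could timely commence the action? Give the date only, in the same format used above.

2020-10-31

The claim accrued on 2017-06-27, the date of the act.
The untolled deadline — 2 years after 2017-06-27 — is 2019-06-27.
Because the written tolling agreement ran from 2019-05-02 to 2020-05-01, the deadline is extended by 365 days to 2020-06-26.
Because the defendant's active military service ran from 2020-06-02 to 2020-10-07, the deadline is extended by 127 days to 2020-10-31.
Nothing else in the chronology tolls or restarts the period.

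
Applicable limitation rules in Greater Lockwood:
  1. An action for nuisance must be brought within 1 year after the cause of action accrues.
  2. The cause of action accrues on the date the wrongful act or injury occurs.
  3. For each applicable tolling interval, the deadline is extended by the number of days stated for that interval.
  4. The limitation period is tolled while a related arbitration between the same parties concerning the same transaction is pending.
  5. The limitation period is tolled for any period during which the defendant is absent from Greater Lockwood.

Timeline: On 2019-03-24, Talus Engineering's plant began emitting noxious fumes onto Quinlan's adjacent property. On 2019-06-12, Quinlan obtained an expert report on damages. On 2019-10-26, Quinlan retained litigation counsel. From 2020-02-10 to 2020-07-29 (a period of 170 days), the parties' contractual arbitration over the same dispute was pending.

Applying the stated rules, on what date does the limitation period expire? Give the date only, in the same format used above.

The cause of action accrued on 2019-03-24, the date of the act.
Adding the 1 year base period to 2019-03-24 gives a deadline of 2020-03-24, before any tolling.
Because the pending related arbitration ran from 2020-02-10 to 2020-07-29, the deadline is extended by 170 days to 2020-09-10.
Nothing else in the chronology tolls or restarts the period.

2020-09-10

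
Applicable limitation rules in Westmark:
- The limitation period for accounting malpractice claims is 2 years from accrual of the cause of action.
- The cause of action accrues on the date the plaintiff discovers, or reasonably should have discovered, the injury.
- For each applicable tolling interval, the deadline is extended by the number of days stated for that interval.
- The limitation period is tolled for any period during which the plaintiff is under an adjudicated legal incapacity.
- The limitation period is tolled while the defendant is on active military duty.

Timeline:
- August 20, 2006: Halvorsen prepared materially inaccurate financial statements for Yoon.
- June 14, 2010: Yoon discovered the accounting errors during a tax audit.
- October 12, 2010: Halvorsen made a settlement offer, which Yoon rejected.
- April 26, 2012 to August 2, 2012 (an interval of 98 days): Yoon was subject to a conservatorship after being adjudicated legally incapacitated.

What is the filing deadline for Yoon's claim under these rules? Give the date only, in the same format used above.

September 20, 2012

Under the discovery rule, the claim accrued on June 14, 2010, when Yoon discovered the injury — not on the August 20, 2006 date of the underlying act.
2 years from June 14, 2010 is June 14, 2012.
Because the plaintiff's legal incapacity ran from April 26, 2012 to August 2, 2012, the deadline is extended by 98 days to September 20, 2012.
None of the other events listed affects the running of the period under the stated rules.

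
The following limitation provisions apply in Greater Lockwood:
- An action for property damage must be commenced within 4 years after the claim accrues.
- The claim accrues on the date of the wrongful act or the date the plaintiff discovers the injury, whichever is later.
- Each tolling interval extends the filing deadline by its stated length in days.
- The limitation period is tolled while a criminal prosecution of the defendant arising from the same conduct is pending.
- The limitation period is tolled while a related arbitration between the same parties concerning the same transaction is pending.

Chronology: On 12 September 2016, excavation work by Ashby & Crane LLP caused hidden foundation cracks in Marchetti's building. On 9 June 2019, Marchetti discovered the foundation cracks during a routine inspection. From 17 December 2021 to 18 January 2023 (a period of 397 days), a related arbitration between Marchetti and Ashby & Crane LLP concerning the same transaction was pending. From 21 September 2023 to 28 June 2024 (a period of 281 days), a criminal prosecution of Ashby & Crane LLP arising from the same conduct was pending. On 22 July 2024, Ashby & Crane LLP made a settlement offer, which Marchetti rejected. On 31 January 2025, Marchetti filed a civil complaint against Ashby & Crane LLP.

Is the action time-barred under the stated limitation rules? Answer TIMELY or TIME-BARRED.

TIMELY

Taking the later of the act (12 September 2016) and discovery (9 June 2019), the claim accrued on 9 June 2019.
The untolled deadline — 4 years after 9 June 2019 — is 9 June 2023.
The pending related arbitration from 17 December 2021 to 18 January 2023 tolled the period for 397 days, extending the deadline to 10 July 2024.
The period was tolled for 281 days by the pending criminal prosecution (21 September 2023 to 28 June 2024), pushing the deadline to 17 April 2025.
The other events in the timeline have no effect on the limitation period under the stated rules.
The 31 January 2025 filing precedes the 17 April 2025 deadline; the claim is timely.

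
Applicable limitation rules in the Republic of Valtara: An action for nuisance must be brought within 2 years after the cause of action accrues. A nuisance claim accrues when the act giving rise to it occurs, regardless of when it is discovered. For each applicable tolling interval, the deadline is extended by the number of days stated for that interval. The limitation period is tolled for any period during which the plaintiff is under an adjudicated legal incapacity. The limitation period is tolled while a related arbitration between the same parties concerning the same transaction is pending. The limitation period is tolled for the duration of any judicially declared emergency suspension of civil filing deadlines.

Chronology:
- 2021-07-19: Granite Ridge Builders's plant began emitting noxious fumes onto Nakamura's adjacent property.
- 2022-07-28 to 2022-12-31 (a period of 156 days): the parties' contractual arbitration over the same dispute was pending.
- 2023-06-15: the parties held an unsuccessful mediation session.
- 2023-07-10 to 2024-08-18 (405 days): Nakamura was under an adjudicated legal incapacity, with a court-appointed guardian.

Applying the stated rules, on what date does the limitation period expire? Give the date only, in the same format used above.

The limitation period began to run on 2021-07-19.
The untolled deadline — 2 years after 2021-07-19 — is 2023-07-19.
The pending related arbitration from 2022-07-28 to 2022-12-31 tolled the period for 156 days, extending the deadline to 2023-12-22.
The period was tolled for 405 days by the plaintiff's legal incapacity (2023-07-10 to 2024-08-18), pushing the deadline to 2025-01-30.
Nothing else in the chronology tolls or restarts the period.

2025-01-30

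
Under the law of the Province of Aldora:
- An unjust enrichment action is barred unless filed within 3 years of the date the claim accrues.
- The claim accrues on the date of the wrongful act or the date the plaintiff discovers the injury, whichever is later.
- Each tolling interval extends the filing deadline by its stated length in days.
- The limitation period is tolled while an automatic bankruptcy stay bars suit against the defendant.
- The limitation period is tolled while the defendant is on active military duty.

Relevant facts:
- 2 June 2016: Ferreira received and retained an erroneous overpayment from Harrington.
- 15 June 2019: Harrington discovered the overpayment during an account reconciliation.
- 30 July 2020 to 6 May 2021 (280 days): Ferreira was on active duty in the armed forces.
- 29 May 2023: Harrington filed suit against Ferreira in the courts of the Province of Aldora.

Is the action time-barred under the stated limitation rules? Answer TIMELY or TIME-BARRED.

Taking the later of the act (2 June 2016) and discovery (15 June 2019), the claim accrued on 15 June 2019.
3 years from 15 June 2019 is 15 June 2022.
The defendant's active military service from 30 July 2020 to 6 May 2021 tolled the period for 280 days, extending the deadline to 22 March 2023.
The 29 May 2023 filing falls after the 22 March 2023 deadline; the claim is time-barred.

TIME-BARRED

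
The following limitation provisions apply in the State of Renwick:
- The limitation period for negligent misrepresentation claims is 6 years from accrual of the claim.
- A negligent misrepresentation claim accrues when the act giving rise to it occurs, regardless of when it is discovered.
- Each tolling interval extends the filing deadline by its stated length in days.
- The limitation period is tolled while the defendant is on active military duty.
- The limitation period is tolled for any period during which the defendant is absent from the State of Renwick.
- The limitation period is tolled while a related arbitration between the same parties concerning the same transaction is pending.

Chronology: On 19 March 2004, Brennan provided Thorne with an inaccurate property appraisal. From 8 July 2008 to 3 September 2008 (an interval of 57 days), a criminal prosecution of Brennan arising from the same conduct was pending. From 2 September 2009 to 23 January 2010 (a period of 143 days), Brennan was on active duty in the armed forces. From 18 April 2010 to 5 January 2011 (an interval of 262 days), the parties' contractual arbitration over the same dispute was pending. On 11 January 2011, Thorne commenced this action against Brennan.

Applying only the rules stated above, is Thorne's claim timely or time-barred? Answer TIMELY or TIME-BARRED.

TIMELY

The limitation period began to run on 19 March 2004.
Adding the 6 years base period to 19 March 2004 gives a deadline of 19 March 2010, before any tolling.
The defendant's active military service from 2 September 2009 to 23 January 2010 tolled the period for 143 days, extending the deadline to 9 August 2010.
Because the pending related arbitration ran from 18 April 2010 to 5 January 2011, the deadline is extended by 262 days to 28 April 2011.
Although a criminal prosecution ran from 8 July 2008 to 3 September 2008, the stated rules do not make that a tolling event, so it is disregarded.
Filing on 11 January 2011 beat the 28 April 2011 deadline — the action is timely.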